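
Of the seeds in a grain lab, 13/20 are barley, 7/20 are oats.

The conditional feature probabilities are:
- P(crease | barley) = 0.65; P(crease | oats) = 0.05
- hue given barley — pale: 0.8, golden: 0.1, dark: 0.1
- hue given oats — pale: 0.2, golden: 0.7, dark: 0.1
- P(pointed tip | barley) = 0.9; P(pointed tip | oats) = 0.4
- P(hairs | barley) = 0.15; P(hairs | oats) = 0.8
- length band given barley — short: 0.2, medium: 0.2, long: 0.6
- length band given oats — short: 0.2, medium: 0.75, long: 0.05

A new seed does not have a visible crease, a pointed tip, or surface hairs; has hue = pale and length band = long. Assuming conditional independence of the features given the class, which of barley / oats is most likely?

barley

barley: 0.65 × (1−0.65) × 0.8 × (1−0.9) × (1−0.15) × 0.6 = 0.009282
oats: 0.35 × (1−0.05) × 0.2 × (1−0.4) × (1−0.8) × 0.05 = 0.000399
Highest score → barley.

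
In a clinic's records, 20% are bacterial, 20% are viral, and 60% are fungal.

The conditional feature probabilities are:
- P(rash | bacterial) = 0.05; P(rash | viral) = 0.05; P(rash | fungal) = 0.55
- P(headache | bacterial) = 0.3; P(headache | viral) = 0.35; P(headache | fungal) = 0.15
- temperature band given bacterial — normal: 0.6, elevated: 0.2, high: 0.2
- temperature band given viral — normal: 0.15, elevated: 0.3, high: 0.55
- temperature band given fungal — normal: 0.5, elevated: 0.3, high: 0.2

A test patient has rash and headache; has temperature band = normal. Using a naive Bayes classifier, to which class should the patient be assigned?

bacterial: 0.2 × 0.05 × 0.3 × 0.6 = 0.0018
viral: 0.2 × 0.05 × 0.35 × 0.15 = 0.000525
fungal: 0.6 × 0.55 × 0.15 × 0.5 = 0.02475
Highest score → fungal.

fungal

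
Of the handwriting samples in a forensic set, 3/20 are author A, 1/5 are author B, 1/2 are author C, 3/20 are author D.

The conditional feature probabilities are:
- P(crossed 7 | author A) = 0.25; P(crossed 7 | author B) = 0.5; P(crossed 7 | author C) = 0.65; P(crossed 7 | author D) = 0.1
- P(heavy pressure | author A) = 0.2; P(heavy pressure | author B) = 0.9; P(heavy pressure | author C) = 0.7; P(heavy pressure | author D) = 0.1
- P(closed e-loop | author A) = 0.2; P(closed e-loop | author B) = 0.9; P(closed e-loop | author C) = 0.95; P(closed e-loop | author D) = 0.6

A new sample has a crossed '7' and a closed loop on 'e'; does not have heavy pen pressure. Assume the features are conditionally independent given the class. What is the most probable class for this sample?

author A: 0.15 × 0.25 × (1−0.2) × 0.2 = 0.006
author B: 0.2 × 0.5 × (1−0.9) × 0.9 = 0.009
author C: 0.5 × 0.65 × (1−0.7) × 0.95 = 0.092625
author D: 0.15 × 0.1 × (1−0.1) × 0.6 = 0.0081
Highest score → author C.

author C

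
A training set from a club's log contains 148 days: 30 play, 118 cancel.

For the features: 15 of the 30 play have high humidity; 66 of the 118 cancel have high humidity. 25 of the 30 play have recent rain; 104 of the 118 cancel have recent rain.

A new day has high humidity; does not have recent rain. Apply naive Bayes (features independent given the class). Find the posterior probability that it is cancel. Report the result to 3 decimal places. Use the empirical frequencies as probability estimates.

play: (30/148) × (15/30) × (5/30) ≈ 0.0168919
cancel: (118/148) × (66/118) × (14/118) ≈ 0.0529088
P(cancel | x) = 0.0529088 / 0.0698007 ≈ 0.758

0.758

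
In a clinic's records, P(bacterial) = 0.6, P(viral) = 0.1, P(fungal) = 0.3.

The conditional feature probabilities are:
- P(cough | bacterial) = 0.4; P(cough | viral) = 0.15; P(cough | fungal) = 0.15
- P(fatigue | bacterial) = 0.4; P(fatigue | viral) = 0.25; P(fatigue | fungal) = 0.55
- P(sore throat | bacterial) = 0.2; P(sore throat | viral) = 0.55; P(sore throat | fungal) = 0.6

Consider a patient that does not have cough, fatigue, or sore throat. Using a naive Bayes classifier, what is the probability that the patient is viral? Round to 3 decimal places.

bacterial: 0.6 × (1−0.4) × (1−0.4) × (1−0.2) = 0.1728
viral: 0.1 × (1−0.15) × (1−0.25) × (1−0.55) = 0.0286875
fungal: 0.3 × (1−0.15) × (1−0.55) × (1−0.6) = 0.0459
P(viral | x) = 0.0286875 / 0.2473875 ≈ 0.116

0.116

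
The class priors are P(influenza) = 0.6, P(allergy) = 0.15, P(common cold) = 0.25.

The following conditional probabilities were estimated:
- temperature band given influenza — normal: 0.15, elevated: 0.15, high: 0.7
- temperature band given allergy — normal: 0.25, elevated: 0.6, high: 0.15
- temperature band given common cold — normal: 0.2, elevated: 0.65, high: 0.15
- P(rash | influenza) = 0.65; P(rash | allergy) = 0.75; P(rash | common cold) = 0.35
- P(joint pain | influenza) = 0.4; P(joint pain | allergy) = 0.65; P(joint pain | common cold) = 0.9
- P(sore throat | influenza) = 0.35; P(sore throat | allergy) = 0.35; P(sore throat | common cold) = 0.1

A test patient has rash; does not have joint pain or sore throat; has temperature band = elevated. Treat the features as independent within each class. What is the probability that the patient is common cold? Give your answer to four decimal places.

0.1182

influenza: 0.6 × 0.15 × 0.65 × (1−0.4) × (1−0.35) = 0.022815
allergy: 0.15 × 0.6 × 0.75 × (1−0.65) × (1−0.35) = 0.01535625
common cold: 0.25 × 0.65 × 0.35 × (1−0.9) × (1−0.1) = 0.00511875
P(common cold | x) = 0.00511875 / 0.04329 ≈ 0.1182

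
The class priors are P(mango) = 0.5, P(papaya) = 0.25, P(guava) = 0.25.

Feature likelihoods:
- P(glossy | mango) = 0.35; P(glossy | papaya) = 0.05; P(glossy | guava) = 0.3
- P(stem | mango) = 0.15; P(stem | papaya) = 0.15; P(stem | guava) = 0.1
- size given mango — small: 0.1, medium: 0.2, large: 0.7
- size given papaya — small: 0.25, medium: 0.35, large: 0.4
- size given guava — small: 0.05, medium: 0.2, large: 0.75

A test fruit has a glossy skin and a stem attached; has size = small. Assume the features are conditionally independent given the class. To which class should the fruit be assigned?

mango

mango: 0.5 × 0.35 × 0.15 × 0.1 = 0.002625
papaya: 0.25 × 0.05 × 0.15 × 0.25 = 0.00046875
guava: 0.25 × 0.3 × 0.1 × 0.05 = 0.000375
Highest score → mango.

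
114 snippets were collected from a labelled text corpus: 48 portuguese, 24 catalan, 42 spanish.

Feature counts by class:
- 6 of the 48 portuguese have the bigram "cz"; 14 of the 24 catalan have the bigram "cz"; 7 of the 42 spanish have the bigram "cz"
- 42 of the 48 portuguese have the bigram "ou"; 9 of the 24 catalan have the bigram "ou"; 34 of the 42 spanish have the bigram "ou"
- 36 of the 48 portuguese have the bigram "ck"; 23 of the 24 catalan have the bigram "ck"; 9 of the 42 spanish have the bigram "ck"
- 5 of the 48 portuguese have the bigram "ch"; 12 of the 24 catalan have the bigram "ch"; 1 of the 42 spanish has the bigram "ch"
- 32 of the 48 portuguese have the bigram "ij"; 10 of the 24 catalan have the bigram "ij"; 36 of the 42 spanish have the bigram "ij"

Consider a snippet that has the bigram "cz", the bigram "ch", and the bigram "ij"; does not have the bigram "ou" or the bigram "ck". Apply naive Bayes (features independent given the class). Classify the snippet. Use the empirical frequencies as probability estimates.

portuguese: (48/114) × (6/48) × (6/48) × (12/48) × (5/48) × (32/48) ≈ 0.000114218
catalan: (24/114) × (14/24) × (15/24) × (1/24) × (12/24) × (10/24) ≈ 0.000666271
spanish: (42/114) × (7/42) × (8/42) × (33/42) × (1/42) × (36/42) ≈ 0.000187544
Highest score → catalan.

catalan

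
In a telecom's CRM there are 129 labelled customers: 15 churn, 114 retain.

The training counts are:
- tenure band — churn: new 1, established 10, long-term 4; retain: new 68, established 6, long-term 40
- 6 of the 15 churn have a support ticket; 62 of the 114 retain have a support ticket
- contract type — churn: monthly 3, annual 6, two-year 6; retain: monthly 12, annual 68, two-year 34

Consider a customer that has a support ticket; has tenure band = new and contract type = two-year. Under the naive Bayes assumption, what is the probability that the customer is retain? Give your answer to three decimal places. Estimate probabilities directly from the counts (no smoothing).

0.986

churn: (15/129) × (1/15) × (6/15) × (6/15) ≈ 0.00124031
retain: (114/129) × (68/114) × (62/114) × (34/114) ≈ 0.0855028
P(retain | x) = 0.0855028 / 0.08674311 ≈ 0.986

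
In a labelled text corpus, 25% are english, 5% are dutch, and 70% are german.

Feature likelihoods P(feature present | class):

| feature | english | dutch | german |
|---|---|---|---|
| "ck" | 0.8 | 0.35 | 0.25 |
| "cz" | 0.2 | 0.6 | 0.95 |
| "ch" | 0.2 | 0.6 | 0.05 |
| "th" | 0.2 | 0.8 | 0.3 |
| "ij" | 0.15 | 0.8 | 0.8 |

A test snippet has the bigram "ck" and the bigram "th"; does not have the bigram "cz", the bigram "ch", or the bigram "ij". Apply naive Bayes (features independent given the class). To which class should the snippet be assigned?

english: 0.25 × 0.8 × (1−0.2) × (1−0.2) × 0.2 × (1−0.15) = 0.02176
dutch: 0.05 × 0.35 × (1−0.6) × (1−0.6) × 0.8 × (1−0.8) = 0.000448
german: 0.7 × 0.25 × (1−0.95) × (1−0.05) × 0.3 × (1−0.8) = 0.00049875
Highest score → english.

english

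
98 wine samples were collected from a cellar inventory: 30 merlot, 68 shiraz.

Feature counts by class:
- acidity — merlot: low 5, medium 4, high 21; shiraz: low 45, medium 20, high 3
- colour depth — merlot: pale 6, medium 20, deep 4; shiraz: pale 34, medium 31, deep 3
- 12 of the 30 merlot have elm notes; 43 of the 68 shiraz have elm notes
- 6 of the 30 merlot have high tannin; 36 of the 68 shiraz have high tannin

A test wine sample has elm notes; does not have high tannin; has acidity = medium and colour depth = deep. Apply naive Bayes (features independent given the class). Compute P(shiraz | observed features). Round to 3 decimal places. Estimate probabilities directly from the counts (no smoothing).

merlot: (30/98) × (4/30) × (4/30) × (12/30) × (24/30) ≈ 0.0017415
shiraz: (68/98) × (20/68) × (3/68) × (43/68) × (32/68) ≈ 0.00267927
P(shiraz | x) = 0.00267927 / 0.00442077 ≈ 0.606

0.606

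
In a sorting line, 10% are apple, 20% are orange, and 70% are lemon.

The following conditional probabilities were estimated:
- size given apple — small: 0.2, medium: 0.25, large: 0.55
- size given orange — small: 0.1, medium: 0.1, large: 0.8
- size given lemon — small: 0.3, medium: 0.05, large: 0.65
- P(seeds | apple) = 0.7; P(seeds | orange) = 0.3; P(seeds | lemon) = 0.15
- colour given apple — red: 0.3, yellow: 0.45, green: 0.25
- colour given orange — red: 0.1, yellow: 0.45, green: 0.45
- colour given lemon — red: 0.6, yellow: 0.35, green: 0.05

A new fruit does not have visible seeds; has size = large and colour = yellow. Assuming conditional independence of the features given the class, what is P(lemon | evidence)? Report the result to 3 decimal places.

0.701

apple: 0.1 × 0.55 × (1−0.7) × 0.45 = 0.007425
orange: 0.2 × 0.8 × (1−0.3) × 0.45 = 0.0504
lemon: 0.7 × 0.65 × (1−0.15) × 0.35 = 0.1353625
P(lemon | x) = 0.1353625 / 0.1931875 ≈ 0.701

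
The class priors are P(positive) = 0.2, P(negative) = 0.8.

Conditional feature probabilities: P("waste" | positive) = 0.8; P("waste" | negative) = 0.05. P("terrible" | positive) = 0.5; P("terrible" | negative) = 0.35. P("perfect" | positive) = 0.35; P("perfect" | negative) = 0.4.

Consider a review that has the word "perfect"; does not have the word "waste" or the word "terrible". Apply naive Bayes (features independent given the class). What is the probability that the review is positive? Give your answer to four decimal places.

0.0342

positive: 0.2 × (1−0.8) × (1−0.5) × 0.35 = 0.007
negative: 0.8 × (1−0.05) × (1−0.35) × 0.4 = 0.1976
P(positive | x) = 0.007 / 0.2046 ≈ 0.0342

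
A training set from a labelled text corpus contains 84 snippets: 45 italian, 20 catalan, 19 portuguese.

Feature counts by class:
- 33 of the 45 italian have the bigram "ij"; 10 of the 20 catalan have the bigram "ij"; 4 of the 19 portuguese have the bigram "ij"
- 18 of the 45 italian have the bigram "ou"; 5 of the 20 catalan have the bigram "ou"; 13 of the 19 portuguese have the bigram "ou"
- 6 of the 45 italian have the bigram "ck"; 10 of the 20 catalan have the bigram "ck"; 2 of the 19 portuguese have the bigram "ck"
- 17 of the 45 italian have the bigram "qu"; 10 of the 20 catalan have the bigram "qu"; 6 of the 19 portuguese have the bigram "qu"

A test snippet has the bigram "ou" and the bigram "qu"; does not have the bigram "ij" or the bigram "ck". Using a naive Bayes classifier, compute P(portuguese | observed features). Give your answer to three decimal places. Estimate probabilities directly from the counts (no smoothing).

0.569

italian: (45/84) × (12/45) × (18/45) × (39/45) × (17/45) ≈ 0.018709
catalan: (20/84) × (10/20) × (5/20) × (10/20) × (10/20) ≈ 0.00744048
portuguese: (19/84) × (15/19) × (13/19) × (17/19) × (6/19) ≈ 0.0345219
P(portuguese | x) = 0.0345219 / 0.06067138 ≈ 0.569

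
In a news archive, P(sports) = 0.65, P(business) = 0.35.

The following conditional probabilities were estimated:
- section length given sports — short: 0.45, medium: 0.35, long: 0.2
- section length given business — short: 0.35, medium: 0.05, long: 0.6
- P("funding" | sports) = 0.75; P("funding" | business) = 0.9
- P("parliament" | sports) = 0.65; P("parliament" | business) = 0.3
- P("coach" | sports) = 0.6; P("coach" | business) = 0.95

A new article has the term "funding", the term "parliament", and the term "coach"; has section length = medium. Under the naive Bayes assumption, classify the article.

sports: 0.65 × 0.35 × 0.75 × 0.65 × 0.6 = 0.06654375
business: 0.35 × 0.05 × 0.9 × 0.3 × 0.95 = 0.00448875
Highest score → sports.

sports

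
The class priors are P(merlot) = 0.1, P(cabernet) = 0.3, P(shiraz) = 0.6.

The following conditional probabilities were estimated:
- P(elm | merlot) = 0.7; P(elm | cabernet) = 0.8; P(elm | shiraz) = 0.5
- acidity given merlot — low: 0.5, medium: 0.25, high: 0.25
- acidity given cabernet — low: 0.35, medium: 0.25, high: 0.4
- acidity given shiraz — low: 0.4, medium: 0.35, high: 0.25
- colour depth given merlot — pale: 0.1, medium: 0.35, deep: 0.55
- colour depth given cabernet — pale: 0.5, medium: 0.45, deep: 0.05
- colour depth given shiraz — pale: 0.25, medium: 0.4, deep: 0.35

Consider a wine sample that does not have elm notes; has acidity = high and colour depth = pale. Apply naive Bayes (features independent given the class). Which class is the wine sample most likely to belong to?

merlot: 0.1 × (1−0.7) × 0.25 × 0.1 = 0.00075
cabernet: 0.3 × (1−0.8) × 0.4 × 0.5 = 0.012
shiraz: 0.6 × (1−0.5) × 0.25 × 0.25 = 0.01875
Highest score → shiraz.

shiraz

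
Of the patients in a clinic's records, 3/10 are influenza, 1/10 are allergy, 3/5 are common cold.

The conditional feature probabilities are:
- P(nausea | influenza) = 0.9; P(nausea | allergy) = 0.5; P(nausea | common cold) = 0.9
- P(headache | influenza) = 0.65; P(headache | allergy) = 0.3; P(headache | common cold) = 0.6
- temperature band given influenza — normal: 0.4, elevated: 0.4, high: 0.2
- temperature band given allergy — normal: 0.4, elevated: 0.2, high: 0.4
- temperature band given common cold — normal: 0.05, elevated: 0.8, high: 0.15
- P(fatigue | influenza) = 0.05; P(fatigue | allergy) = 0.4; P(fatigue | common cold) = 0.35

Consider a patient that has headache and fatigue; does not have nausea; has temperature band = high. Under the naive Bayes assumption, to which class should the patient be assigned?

allergy

influenza: 0.3 × (1−0.9) × 0.65 × 0.2 × 0.05 = 0.000195
allergy: 0.1 × (1−0.5) × 0.3 × 0.4 × 0.4 = 0.0024
common cold: 0.6 × (1−0.9) × 0.6 × 0.15 × 0.35 = 0.00189
Highest score → allergy.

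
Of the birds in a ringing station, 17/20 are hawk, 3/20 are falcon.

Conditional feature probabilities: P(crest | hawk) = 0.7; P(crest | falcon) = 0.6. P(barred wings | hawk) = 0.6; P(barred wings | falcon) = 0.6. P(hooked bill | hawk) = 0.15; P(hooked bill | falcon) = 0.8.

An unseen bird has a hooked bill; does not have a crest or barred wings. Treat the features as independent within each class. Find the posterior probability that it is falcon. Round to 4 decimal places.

hawk: 0.85 × (1−0.7) × (1−0.6) × 0.15 = 0.0153
falcon: 0.15 × (1−0.6) × (1−0.6) × 0.8 = 0.0192
P(falcon | x) = 0.0192 / 0.0345 ≈ 0.5565

0.5565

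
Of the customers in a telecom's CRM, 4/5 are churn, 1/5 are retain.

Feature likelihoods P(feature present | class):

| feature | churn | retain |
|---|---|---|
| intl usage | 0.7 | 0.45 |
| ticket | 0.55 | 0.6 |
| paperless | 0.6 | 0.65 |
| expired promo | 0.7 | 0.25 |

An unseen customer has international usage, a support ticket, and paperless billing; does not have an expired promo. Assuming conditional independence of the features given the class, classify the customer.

churn

churn: 0.8 × 0.7 × 0.55 × 0.6 × (1−0.7) = 0.05544
retain: 0.2 × 0.45 × 0.6 × 0.65 × (1−0.25) = 0.026325
Highest score → churn.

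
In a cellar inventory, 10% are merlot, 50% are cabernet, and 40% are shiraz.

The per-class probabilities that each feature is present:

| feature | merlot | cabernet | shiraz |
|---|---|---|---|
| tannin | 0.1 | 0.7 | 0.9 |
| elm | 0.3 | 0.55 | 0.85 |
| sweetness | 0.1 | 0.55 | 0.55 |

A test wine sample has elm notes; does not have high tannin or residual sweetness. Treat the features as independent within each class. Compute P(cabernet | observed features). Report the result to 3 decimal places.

0.484

merlot: 0.1 × (1−0.1) × 0.3 × (1−0.1) = 0.0243
cabernet: 0.5 × (1−0.7) × 0.55 × (1−0.55) = 0.037125
shiraz: 0.4 × (1−0.9) × 0.85 × (1−0.55) = 0.0153
P(cabernet | x) = 0.037125 / 0.076725 ≈ 0.484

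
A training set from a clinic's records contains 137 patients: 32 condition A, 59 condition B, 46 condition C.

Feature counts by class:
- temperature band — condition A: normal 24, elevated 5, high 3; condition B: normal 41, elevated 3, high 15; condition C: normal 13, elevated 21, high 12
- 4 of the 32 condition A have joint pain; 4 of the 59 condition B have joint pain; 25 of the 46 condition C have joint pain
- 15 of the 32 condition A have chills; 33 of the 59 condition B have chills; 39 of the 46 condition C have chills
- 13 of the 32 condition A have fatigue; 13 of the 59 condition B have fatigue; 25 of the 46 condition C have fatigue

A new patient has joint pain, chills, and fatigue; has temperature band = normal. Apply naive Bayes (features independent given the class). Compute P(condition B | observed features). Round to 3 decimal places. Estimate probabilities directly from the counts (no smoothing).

condition A: (32/137) × (24/32) × (4/32) × (15/32) × (13/32) ≈ 0.00416999
condition B: (59/137) × (41/59) × (4/59) × (33/59) × (13/59) ≈ 0.00250049
condition C: (46/137) × (13/46) × (25/46) × (39/46) × (25/46) ≈ 0.0237626
P(condition B | x) = 0.00250049 / 0.03043308 ≈ 0.082

0.082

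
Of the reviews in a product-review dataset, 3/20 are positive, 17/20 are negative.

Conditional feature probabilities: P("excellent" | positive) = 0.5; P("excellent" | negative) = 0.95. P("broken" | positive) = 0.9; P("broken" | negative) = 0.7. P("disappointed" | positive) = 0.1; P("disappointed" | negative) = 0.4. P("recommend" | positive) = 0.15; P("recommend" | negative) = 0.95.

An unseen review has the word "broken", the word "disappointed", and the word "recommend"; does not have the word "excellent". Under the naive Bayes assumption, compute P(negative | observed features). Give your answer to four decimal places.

0.9178

positive: 0.15 × (1−0.5) × 0.9 × 0.1 × 0.15 = 0.0010125
negative: 0.85 × (1−0.95) × 0.7 × 0.4 × 0.95 = 0.011305
P(negative | x) = 0.011305 / 0.0123175 ≈ 0.9178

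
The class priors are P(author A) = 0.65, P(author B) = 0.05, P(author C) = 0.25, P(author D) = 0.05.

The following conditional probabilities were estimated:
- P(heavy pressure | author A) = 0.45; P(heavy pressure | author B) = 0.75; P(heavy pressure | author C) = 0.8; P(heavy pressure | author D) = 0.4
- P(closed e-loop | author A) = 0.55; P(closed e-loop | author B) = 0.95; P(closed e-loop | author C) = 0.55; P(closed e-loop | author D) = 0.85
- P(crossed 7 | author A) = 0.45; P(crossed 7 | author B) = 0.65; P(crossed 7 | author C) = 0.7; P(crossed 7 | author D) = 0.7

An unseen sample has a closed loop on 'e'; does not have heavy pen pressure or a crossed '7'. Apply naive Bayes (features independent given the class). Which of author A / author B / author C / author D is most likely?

author A: 0.65 × (1−0.45) × 0.55 × (1−0.45) = 0.10814375
author B: 0.05 × (1−0.75) × 0.95 × (1−0.65) = 0.00415625
author C: 0.25 × (1−0.8) × 0.55 × (1−0.7) = 0.00825
author D: 0.05 × (1−0.4) × 0.85 × (1−0.7) = 0.00765
Highest score → author A.

author A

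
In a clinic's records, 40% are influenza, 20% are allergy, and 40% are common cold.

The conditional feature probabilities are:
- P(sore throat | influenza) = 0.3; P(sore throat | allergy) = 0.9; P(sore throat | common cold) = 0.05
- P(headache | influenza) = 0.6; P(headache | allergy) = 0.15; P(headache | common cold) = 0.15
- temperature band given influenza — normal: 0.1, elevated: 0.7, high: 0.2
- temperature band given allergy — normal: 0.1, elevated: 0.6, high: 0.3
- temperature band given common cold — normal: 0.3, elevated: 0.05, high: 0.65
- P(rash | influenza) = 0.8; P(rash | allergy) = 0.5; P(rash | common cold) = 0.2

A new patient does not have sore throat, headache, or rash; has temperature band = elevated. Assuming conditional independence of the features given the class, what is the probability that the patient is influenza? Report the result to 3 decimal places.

influenza: 0.4 × (1−0.3) × (1−0.6) × 0.7 × (1−0.8) = 0.01568
allergy: 0.2 × (1−0.9) × (1−0.15) × 0.6 × (1−0.5) = 0.0051
common cold: 0.4 × (1−0.05) × (1−0.15) × 0.05 × (1−0.2) = 0.01292
P(influenza | x) = 0.01568 / 0.0337 ≈ 0.465

0.465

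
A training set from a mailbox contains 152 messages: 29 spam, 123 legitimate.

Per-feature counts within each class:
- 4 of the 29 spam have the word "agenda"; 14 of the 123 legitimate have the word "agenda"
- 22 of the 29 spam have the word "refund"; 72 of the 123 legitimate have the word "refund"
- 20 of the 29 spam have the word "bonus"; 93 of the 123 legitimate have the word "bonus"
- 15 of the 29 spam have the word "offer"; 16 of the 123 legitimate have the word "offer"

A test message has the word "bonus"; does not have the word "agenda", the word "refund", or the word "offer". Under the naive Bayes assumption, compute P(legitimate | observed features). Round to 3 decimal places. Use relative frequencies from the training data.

0.937

spam: (29/152) × (25/29) × (7/29) × (20/29) × (14/29) ≈ 0.0132178
legitimate: (123/152) × (109/123) × (51/123) × (93/123) × (107/123) ≈ 0.195571
P(legitimate | x) = 0.195571 / 0.2087888 ≈ 0.937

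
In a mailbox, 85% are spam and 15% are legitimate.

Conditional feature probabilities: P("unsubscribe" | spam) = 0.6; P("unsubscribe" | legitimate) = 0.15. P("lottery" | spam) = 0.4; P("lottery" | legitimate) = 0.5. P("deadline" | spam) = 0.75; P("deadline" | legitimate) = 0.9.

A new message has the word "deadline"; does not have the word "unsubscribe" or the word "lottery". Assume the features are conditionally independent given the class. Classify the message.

spam: 0.85 × (1−0.6) × (1−0.4) × 0.75 = 0.153
legitimate: 0.15 × (1−0.15) × (1−0.5) × 0.9 = 0.057375
Highest score → spam.

spam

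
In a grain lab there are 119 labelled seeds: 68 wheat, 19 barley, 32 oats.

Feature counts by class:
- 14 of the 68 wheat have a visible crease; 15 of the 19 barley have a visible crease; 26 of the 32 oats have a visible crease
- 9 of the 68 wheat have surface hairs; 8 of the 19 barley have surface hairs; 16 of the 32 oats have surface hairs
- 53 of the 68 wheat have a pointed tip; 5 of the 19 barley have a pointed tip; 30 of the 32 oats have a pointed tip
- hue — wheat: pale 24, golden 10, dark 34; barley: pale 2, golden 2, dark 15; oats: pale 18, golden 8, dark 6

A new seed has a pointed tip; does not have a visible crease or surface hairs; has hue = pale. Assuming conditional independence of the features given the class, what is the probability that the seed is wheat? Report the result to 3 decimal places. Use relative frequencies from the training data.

wheat: (68/119) × (54/68) × (59/68) × (53/68) × (24/68) ≈ 0.108308
barley: (19/119) × (4/19) × (11/19) × (5/19) × (2/19) ≈ 0.00053907
oats: (32/119) × (6/32) × (16/32) × (30/32) × (18/32) ≈ 0.0132944
P(wheat | x) = 0.108308 / 0.12214147 ≈ 0.887

0.887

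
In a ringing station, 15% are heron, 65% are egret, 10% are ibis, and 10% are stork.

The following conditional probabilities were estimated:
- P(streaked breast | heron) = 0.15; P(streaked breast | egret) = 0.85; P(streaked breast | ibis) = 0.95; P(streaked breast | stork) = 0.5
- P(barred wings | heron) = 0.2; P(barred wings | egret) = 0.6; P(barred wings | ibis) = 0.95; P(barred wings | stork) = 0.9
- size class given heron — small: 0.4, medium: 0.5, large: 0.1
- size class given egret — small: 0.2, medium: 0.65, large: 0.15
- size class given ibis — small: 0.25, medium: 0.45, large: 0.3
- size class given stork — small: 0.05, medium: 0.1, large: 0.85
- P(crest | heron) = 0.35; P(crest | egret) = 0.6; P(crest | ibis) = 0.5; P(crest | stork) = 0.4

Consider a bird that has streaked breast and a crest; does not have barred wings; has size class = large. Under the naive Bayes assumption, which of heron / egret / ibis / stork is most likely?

heron: 0.15 × 0.15 × (1−0.2) × 0.1 × 0.35 = 0.00063
egret: 0.65 × 0.85 × (1−0.6) × 0.15 × 0.6 = 0.01989
ibis: 0.1 × 0.95 × (1−0.95) × 0.3 × 0.5 = 0.0007125
stork: 0.1 × 0.5 × (1−0.9) × 0.85 × 0.4 = 0.0017
Highest score → egret.

egret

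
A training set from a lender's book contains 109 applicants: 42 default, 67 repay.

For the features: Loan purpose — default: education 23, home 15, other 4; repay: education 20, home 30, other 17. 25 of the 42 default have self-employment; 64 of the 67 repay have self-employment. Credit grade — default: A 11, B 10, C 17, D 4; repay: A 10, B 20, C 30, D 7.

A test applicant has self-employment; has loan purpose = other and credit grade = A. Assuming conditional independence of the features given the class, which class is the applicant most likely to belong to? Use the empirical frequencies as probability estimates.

default: (42/109) × (4/42) × (25/42) × (11/42) ≈ 0.00572094
repay: (67/109) × (17/67) × (64/67) × (10/67) ≈ 0.0222358
Highest score → repay.

repay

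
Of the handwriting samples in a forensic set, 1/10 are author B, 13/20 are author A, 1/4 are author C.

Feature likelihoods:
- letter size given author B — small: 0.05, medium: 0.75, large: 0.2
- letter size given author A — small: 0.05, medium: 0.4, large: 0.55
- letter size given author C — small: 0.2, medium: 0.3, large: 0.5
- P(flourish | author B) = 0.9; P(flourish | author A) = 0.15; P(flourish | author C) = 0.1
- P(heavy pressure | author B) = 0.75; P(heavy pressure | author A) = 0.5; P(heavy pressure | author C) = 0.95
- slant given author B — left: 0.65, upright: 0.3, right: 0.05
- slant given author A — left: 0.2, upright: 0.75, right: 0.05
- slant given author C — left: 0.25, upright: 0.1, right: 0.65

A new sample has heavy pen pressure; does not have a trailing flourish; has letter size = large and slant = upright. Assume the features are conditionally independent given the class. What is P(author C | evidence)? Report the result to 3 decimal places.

0.085

author B: 0.1 × 0.2 × (1−0.9) × 0.75 × 0.3 = 0.00045
author A: 0.65 × 0.55 × (1−0.15) × 0.5 × 0.75 = 0.113953125
author C: 0.25 × 0.5 × (1−0.1) × 0.95 × 0.1 = 0.0106875
P(author C | x) = 0.0106875 / 0.125090625 ≈ 0.085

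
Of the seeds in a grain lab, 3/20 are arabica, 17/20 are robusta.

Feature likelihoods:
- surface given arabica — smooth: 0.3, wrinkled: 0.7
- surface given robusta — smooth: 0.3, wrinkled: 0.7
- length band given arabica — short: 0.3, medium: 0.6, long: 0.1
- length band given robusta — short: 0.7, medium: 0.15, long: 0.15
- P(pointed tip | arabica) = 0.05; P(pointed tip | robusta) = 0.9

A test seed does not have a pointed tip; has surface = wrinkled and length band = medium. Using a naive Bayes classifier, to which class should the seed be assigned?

arabica

arabica: 0.15 × 0.7 × 0.6 × (1−0.05) = 0.05985
robusta: 0.85 × 0.7 × 0.15 × (1−0.9) = 0.008925
Highest score → arabica.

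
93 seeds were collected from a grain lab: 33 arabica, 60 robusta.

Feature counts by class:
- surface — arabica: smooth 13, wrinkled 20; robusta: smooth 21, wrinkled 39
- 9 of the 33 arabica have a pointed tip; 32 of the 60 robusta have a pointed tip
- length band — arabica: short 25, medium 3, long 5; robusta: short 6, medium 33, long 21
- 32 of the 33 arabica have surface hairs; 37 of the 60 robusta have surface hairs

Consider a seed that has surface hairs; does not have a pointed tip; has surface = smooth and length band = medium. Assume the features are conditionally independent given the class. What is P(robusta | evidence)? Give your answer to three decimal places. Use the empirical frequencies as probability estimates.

0.800

arabica: (33/93) × (13/33) × (24/33) × (3/33) × (32/33) ≈ 0.00896192
robusta: (60/93) × (21/60) × (28/60) × (33/60) × (37/60) ≈ 0.0357401
P(robusta | x) = 0.0357401 / 0.04470202 ≈ 0.800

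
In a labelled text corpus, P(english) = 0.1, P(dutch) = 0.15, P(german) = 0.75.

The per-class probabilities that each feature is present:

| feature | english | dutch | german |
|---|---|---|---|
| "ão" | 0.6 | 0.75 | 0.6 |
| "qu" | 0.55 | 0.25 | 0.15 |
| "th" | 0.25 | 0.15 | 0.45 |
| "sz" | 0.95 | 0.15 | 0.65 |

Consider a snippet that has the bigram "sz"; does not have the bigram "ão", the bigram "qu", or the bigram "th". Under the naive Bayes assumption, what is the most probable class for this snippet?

german

english: 0.1 × (1−0.6) × (1−0.55) × (1−0.25) × 0.95 = 0.012825
dutch: 0.15 × (1−0.75) × (1−0.25) × (1−0.15) × 0.15 = 0.0035859375
german: 0.75 × (1−0.6) × (1−0.15) × (1−0.45) × 0.65 = 0.0911625
Highest score → german.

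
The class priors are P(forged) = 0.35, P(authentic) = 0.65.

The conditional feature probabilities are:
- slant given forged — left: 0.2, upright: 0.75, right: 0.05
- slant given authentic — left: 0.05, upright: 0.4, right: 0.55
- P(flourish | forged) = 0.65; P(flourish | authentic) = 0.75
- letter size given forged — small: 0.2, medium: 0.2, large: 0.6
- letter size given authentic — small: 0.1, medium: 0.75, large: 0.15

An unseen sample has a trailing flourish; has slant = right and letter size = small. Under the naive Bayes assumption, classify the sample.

authentic

forged: 0.35 × 0.05 × 0.65 × 0.2 = 0.002275
authentic: 0.65 × 0.55 × 0.75 × 0.1 = 0.0268125
Highest score → authentic.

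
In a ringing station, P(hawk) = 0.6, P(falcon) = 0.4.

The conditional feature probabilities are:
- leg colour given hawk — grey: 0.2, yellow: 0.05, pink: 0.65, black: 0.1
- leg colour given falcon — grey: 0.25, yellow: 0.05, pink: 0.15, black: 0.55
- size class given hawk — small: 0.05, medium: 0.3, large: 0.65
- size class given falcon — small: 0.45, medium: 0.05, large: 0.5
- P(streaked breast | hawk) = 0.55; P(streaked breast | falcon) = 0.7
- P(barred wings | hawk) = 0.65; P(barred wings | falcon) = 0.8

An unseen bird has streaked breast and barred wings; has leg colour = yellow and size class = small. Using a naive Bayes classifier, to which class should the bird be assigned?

hawk: 0.6 × 0.05 × 0.05 × 0.55 × 0.65 = 0.00053625
falcon: 0.4 × 0.05 × 0.45 × 0.7 × 0.8 = 0.00504
Highest score → falcon.

falcon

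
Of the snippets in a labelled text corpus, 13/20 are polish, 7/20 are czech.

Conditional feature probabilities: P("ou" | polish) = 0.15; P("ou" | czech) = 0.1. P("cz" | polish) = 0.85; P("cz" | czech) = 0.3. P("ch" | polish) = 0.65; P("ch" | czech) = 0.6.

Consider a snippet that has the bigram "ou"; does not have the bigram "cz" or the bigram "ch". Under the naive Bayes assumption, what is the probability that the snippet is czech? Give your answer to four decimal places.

0.6569

polish: 0.65 × 0.15 × (1−0.85) × (1−0.65) = 0.00511875
czech: 0.35 × 0.1 × (1−0.3) × (1−0.6) = 0.0098
P(czech | x) = 0.0098 / 0.01491875 ≈ 0.6569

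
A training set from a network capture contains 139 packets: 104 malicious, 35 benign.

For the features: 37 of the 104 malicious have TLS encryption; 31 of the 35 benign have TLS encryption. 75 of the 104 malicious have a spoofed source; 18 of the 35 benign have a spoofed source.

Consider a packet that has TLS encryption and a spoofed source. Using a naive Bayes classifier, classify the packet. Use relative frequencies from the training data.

malicious

malicious: (104/139) × (37/104) × (75/104) ≈ 0.191962
benign: (35/139) × (31/35) × (18/35) ≈ 0.114697
Highest score → malicious.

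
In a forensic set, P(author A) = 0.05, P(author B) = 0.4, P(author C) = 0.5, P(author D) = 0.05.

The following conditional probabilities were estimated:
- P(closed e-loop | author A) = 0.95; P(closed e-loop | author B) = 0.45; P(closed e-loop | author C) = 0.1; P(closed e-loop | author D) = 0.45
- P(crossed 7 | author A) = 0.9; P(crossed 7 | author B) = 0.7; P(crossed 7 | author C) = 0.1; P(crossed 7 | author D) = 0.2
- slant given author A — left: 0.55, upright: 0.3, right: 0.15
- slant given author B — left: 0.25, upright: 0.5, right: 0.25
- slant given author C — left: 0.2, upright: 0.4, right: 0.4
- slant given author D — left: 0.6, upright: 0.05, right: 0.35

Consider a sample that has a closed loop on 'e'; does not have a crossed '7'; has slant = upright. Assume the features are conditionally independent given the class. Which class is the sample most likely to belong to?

author A: 0.05 × 0.95 × (1−0.9) × 0.3 = 0.001425
author B: 0.4 × 0.45 × (1−0.7) × 0.5 = 0.027
author C: 0.5 × 0.1 × (1−0.1) × 0.4 = 0.018
author D: 0.05 × 0.45 × (1−0.2) × 0.05 = 0.0009
Highest score → author B.

author B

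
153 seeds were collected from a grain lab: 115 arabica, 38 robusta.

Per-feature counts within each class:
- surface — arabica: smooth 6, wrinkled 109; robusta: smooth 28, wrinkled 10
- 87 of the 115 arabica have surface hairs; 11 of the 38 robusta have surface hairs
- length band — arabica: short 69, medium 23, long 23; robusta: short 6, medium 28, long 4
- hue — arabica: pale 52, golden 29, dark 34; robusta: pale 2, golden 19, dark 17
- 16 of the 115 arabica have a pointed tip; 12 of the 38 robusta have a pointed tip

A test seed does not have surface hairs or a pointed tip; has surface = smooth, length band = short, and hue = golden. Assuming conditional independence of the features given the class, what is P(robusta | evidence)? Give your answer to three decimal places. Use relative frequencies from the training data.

0.850

arabica: (115/153) × (6/115) × (28/115) × (69/115) × (29/115) × (99/115) ≈ 0.00124368
robusta: (38/153) × (28/38) × (27/38) × (6/38) × (19/38) × (26/38) ≈ 0.00702383
P(robusta | x) = 0.00702383 / 0.00826751 ≈ 0.850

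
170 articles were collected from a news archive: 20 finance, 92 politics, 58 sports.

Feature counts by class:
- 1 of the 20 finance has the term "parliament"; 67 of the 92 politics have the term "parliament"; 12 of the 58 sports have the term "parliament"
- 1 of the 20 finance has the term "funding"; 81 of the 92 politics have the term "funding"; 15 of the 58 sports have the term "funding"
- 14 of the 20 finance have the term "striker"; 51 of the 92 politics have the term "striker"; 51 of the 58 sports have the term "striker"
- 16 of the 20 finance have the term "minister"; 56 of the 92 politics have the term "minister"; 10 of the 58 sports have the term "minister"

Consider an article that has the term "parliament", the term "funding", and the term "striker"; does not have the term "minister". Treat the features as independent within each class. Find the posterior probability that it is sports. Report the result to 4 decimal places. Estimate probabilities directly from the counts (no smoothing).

0.1499

finance: (20/170) × (1/20) × (1/20) × (14/20) × (4/20) ≈ 0.0000411765
politics: (92/170) × (67/92) × (81/92) × (51/92) × (36/92) ≈ 0.0752697
sports: (58/170) × (12/58) × (15/58) × (51/58) × (48/58) ≈ 0.0132847
P(sports | x) = 0.0132847 / 0.0885955765 ≈ 0.1499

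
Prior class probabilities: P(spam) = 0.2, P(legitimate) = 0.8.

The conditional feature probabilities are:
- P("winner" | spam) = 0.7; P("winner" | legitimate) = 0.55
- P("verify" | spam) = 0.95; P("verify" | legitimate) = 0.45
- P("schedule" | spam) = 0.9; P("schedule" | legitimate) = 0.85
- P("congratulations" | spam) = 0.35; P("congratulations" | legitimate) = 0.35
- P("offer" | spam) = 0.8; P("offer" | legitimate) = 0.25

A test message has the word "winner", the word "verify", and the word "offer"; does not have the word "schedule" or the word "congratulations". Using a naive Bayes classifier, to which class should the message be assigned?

spam: 0.2 × 0.7 × 0.95 × (1−0.9) × (1−0.35) × 0.8 = 0.006916
legitimate: 0.8 × 0.55 × 0.45 × (1−0.85) × (1−0.35) × 0.25 = 0.00482625
Highest score → spam.

spam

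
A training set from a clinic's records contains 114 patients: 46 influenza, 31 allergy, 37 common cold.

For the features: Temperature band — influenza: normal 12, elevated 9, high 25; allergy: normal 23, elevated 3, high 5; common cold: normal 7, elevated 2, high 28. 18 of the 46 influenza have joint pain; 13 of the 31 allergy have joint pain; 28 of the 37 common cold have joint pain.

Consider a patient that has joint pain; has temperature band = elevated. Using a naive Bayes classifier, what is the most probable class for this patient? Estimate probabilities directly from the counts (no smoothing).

influenza: (46/114) × (9/46) × (18/46) ≈ 0.0308924
allergy: (31/114) × (3/31) × (13/31) ≈ 0.0110357
common cold: (37/114) × (2/37) × (28/37) ≈ 0.0132764
Highest score → influenza.

influenza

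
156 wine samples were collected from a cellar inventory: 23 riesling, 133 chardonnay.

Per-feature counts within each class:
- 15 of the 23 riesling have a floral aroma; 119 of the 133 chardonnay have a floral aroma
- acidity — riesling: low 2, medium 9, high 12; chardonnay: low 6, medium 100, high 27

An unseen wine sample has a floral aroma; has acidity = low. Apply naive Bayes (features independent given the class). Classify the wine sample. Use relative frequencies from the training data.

riesling: (23/156) × (15/23) × (2/23) ≈ 0.0083612
chardonnay: (133/156) × (119/133) × (6/133) ≈ 0.034413
Highest score → chardonnay.

chardonnay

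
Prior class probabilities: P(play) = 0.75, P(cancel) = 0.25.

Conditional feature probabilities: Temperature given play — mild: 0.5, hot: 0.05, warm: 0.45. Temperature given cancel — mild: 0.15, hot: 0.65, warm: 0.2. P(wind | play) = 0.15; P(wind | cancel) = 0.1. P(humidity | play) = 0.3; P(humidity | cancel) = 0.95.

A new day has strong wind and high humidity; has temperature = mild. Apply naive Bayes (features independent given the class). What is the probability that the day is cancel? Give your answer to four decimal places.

play: 0.75 × 0.5 × 0.15 × 0.3 = 0.016875
cancel: 0.25 × 0.15 × 0.1 × 0.95 = 0.0035625
P(cancel | x) = 0.0035625 / 0.0204375 ≈ 0.1743

0.1743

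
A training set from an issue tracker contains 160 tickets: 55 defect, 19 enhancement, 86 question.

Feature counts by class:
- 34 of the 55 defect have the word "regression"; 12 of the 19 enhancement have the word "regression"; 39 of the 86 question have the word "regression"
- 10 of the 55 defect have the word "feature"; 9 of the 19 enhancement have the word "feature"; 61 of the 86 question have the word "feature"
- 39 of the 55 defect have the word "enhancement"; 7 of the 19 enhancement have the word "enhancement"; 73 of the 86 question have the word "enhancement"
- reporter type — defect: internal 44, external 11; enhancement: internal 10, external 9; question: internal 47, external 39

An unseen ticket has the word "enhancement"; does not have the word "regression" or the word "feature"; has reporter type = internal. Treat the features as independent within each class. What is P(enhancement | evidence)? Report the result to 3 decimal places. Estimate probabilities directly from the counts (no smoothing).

0.043

defect: (55/160) × (21/55) × (45/55) × (39/55) × (44/55) ≈ 0.0609174
enhancement: (19/160) × (7/19) × (10/19) × (7/19) × (10/19) ≈ 0.00446494
question: (86/160) × (47/86) × (25/86) × (73/86) × (47/86) ≈ 0.0396135
P(enhancement | x) = 0.00446494 / 0.10499584 ≈ 0.043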